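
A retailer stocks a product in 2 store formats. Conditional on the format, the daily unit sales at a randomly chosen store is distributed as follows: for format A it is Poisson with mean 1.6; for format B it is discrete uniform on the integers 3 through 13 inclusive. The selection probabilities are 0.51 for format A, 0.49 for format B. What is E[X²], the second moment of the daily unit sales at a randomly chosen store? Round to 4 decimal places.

38.3816

For each component E[X²] = Var + (mean)², giving A: 4.16; B: 74.
Overall E[X²] = 0.51·4.16 + 0.49·74 = 38.3816.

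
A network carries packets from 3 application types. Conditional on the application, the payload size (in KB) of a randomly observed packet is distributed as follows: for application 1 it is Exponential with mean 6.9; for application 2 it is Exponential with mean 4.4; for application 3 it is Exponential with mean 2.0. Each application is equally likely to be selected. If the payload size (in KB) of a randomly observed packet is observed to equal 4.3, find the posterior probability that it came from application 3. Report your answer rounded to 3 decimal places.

0.263

Likelihoods f(4.3 | ·): 1: 0.0777148; 2: 0.0855309; 3: 0.0582421.
Posterior ∝ prior × likelihood. Numerator for 3: 0.333333·0.0582421 = 0.019414.
Normalizing constant: 0.333333·0.0777148 + 0.333333·0.0855309 + 0.333333·0.0582421 = 0.0738293.
P(3 | observation) = 0.019414 / 0.0738293 = 0.262958.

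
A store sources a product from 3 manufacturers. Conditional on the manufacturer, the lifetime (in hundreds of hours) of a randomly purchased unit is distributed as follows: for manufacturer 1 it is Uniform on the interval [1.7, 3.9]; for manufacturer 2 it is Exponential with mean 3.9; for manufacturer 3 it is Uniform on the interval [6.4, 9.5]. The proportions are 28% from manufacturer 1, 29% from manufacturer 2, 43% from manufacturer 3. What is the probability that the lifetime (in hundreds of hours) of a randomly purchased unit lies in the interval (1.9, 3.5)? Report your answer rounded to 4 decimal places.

Conditional on each manufacturer, P(1.9 < X < 3.5): 1: 0.727273; 2: 0.206743; 3: 0.
By total probability, P(1.9 < X < 3.5) = 0.28·0.727273 + 0.29·0.206743 + 0.43·0 = 0.263592.

0.2636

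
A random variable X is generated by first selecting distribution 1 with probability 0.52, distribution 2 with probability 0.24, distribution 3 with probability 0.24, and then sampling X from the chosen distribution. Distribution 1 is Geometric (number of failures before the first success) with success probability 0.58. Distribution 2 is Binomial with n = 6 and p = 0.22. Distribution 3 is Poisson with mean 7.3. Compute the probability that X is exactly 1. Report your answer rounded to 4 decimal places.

Conditional on each component, P(X = 1): 1: 0.2436; 2: 0.381107; 3: 0.00493143.
By total probability, P(X = 1) = 0.52·0.2436 + 0.24·0.381107 + 0.24·0.00493143 = 0.219321.

0.2193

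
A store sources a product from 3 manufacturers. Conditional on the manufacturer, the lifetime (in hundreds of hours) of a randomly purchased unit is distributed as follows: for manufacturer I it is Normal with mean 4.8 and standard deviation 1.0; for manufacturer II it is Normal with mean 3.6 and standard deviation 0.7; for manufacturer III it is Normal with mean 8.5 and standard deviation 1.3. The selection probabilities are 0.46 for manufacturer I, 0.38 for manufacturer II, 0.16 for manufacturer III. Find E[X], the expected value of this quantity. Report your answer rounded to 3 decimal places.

4.936

Component means — I: 4.8; II: 3.6; III: 8.5.
E[X] = 0.46·4.8 + 0.38·3.6 + 0.16·8.5 = 4.936.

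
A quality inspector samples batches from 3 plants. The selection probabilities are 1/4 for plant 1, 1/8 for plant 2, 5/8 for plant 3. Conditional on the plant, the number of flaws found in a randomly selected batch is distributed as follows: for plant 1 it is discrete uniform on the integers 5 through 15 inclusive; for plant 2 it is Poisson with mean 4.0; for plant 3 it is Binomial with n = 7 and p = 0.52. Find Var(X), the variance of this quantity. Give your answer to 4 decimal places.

11.5474

Per component, 1: μ=10, E[X²]=110; 2: μ=4, E[X²]=20; 3: μ=3.64, E[X²]=14.9968.
E[X] = 0.25·10 + 0.125·4 + 0.625·3.64 = 5.275.
E[X²] = 0.25·110 + 0.125·20 + 0.625·14.9968 = 39.373.
Var(X) = E[X²] − (E[X])² = 39.373 − 27.8256 = 11.5474.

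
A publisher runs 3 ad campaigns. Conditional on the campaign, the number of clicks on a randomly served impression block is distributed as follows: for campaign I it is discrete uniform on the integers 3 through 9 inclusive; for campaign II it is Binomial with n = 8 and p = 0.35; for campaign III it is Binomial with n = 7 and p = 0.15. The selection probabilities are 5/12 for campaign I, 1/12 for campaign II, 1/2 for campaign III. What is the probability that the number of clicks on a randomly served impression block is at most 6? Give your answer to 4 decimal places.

0.8211

Conditional on each campaign, P(X ≤ 6): I: 0.571429; II: 0.996429; III: 0.999998.
By total probability, P(X ≤ 6) = 0.416667·0.571429 + 0.0833333·0.996429 + 0.5·0.999998 = 0.82113.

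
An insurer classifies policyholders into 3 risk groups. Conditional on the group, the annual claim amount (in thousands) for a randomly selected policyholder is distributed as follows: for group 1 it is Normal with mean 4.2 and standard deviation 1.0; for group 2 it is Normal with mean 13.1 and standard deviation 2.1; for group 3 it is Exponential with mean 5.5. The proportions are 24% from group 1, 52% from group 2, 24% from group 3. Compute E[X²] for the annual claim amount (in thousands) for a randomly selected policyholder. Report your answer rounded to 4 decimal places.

110.5240

For each component E[X²] = Var + (mean)², giving 1: 18.64; 2: 176.02; 3: 60.5.
Overall E[X²] = 0.24·18.64 + 0.52·176.02 + 0.24·60.5 = 110.524.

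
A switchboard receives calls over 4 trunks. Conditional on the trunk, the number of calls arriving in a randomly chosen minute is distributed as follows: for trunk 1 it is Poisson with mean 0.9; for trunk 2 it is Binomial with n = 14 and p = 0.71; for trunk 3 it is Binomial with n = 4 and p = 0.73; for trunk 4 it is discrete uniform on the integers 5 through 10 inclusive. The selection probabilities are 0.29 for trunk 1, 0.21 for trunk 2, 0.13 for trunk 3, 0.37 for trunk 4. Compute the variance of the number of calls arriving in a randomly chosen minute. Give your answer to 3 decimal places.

14.670

Per component, 1: μ=0.9, E[X²]=1.71; 2: μ=9.94, E[X²]=101.686; 3: μ=2.92, E[X²]=9.3148; 4: μ=7.5, E[X²]=59.1667.
E[X] = 0.29·0.9 + 0.21·9.94 + 0.13·2.92 + 0.37·7.5 = 5.503.
E[X²] = 0.29·1.71 + 0.21·101.686 + 0.13·9.3148 + 0.37·59.1667 = 44.9526.
Var(X) = E[X²] − (E[X])² = 44.9526 − 30.283 = 14.6696.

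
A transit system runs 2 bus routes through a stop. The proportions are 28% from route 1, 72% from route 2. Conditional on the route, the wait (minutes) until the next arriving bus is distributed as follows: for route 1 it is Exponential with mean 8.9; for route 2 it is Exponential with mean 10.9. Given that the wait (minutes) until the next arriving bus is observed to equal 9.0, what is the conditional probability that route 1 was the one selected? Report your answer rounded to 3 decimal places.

0.283

Likelihoods f(9.0 | ·): 1: 0.0408729; 2: 0.0401774.
Posterior ∝ prior × likelihood. Numerator for 1: 0.28·0.0408729 = 0.0114444.
Normalizing constant: 0.28·0.0408729 + 0.72·0.0401774 = 0.0403721.
P(1 | observation) = 0.0114444 / 0.0403721 = 0.283473.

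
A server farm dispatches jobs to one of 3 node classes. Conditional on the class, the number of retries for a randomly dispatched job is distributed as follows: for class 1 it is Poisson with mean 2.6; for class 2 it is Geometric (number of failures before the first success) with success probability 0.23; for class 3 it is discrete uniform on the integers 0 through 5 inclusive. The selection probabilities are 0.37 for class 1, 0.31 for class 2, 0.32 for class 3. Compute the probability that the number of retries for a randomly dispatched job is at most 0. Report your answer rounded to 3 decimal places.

0.152

Conditional on each class, P(X ≤ 0): 1: 0.0742736; 2: 0.23; 3: 0.166667.
By total probability, P(X ≤ 0) = 0.37·0.0742736 + 0.31·0.23 + 0.32·0.166667 = 0.152115.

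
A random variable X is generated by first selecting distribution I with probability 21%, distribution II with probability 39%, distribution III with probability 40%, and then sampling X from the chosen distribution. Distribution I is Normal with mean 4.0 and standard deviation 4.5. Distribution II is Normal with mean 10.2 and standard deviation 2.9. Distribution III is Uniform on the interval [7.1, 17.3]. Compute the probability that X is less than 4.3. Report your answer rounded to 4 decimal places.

Conditional on each component, P(X < 4.3): I: 0.526576; II: 0.0209515; III: 0.
By total probability, P(X < 4.3) = 0.21·0.526576 + 0.39·0.0209515 + 0.4·0 = 0.118752.

0.1188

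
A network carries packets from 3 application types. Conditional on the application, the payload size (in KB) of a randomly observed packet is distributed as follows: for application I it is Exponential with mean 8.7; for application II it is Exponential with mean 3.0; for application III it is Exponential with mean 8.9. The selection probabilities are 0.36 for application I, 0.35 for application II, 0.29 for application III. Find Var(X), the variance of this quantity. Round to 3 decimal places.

61.000

Per component, I: μ=8.7, E[X²]=151.38; II: μ=3, E[X²]=18; III: μ=8.9, E[X²]=158.42.
E[X] = 0.36·8.7 + 0.35·3 + 0.29·8.9 = 6.763.
E[X²] = 0.36·151.38 + 0.35·18 + 0.29·158.42 = 106.739.
Var(X) = E[X²] − (E[X])² = 106.739 − 45.7382 = 61.0004.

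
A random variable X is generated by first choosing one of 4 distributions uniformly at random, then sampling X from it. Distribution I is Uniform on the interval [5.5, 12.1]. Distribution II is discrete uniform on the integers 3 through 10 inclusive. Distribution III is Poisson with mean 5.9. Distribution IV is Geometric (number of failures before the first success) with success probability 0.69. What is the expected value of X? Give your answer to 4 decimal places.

Component means — I: 8.8; II: 6.5; III: 5.9; IV: 0.449275.
E[X] = 0.25·8.8 + 0.25·6.5 + 0.25·5.9 + 0.25·0.449275 = 5.41232.

5.4123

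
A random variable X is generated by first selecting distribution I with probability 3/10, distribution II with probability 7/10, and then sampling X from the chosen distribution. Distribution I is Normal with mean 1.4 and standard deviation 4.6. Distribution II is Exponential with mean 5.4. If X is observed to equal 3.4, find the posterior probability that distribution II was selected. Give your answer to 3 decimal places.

0.745

Likelihoods f(3.4 | ·): I: 0.0789048; II: 0.0986646.
Posterior ∝ prior × likelihood. Numerator for II: 0.7·0.0986646 = 0.0690653.
Normalizing constant: 0.3·0.0789048 + 0.7·0.0986646 = 0.0927367.
P(II | observation) = 0.0690653 / 0.0927367 = 0.744746.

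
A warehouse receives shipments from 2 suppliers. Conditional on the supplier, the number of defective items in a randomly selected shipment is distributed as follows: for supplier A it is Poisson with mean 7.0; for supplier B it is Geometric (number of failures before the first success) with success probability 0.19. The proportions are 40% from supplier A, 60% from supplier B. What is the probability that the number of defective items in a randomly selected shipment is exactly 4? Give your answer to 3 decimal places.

0.086

Conditional on each supplier, P(X = 4): A: 0.0912262; B: 0.0817888.
By total probability, P(X = 4) = 0.4·0.0912262 + 0.6·0.0817888 = 0.0855637.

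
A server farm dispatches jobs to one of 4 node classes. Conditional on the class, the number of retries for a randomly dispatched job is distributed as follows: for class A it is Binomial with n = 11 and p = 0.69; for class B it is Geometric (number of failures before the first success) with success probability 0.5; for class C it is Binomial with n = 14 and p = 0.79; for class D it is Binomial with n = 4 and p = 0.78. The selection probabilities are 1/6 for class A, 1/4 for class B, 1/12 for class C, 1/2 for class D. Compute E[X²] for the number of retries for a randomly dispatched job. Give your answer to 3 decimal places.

26.341

For each component E[X²] = Var + (mean)², giving A: 59.961; B: 3; C: 124.646; D: 10.4208.
Overall E[X²] = 0.166667·59.961 + 0.25·3 + 0.0833333·124.646 + 0.5·10.4208 = 26.3411.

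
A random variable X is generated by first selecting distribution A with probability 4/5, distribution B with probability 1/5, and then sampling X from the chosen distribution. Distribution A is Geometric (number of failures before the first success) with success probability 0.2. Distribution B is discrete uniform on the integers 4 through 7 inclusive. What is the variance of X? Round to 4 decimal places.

Per component, A: μ=4, E[X²]=36; B: μ=5.5, E[X²]=31.5.
E[X] = 0.8·4 + 0.2·5.5 = 4.3.
E[X²] = 0.8·36 + 0.2·31.5 = 35.1.
Var(X) = E[X²] − (E[X])² = 35.1 − 18.49 = 16.61.

16.6100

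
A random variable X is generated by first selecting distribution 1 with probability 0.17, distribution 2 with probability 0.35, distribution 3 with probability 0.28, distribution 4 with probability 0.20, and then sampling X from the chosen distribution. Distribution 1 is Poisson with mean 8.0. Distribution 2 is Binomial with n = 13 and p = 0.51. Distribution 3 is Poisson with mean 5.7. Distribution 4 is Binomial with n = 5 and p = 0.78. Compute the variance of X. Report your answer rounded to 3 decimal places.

5.988

Per component, 1: μ=8, E[X²]=72; 2: μ=6.63, E[X²]=47.2056; 3: μ=5.7, E[X²]=38.19; 4: μ=3.9, E[X²]=16.068.
E[X] = 0.17·8 + 0.35·6.63 + 0.28·5.7 + 0.2·3.9 = 6.0565.
E[X²] = 0.17·72 + 0.35·47.2056 + 0.28·38.19 + 0.2·16.068 = 42.6688.
Var(X) = E[X²] − (E[X])² = 42.6688 − 36.6812 = 5.98757.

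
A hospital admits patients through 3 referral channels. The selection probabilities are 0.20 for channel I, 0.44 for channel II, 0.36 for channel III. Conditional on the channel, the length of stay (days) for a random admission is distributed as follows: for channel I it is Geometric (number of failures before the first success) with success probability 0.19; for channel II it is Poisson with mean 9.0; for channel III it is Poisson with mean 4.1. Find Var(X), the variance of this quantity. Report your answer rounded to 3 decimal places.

Per component, I: μ=4.26316, E[X²]=40.6122; II: μ=9, E[X²]=90; III: μ=4.1, E[X²]=20.91.
E[X] = 0.2·4.26316 + 0.44·9 + 0.36·4.1 = 6.28863.
E[X²] = 0.2·40.6122 + 0.44·90 + 0.36·20.91 = 55.25.
Var(X) = E[X²] − (E[X])² = 55.25 − 39.5469 = 15.7032.

15.703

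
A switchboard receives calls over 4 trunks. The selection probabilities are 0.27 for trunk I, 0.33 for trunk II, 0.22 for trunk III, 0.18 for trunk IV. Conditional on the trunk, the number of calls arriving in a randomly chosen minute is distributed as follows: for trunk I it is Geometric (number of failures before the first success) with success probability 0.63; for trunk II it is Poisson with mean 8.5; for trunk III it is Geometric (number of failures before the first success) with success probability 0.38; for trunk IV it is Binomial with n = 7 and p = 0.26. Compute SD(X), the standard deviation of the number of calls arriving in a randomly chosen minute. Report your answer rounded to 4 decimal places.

Per component, I: μ=0.587302, E[X²]=1.27715; II: μ=8.5, E[X²]=80.75; III: μ=1.63158, E[X²]=6.95568; IV: μ=1.82, E[X²]=4.6592.
E[X] = 0.27·0.587302 + 0.33·8.5 + 0.22·1.63158 + 0.18·1.82 = 3.65012.
E[X²] = 0.27·1.27715 + 0.33·80.75 + 0.22·6.95568 + 0.18·4.6592 = 29.3612.
Var(X) = E[X²] − (E[X])² = 29.3612 − 13.3234 = 16.0379.
SD(X) = √16.0379 = 4.00473.

4.0047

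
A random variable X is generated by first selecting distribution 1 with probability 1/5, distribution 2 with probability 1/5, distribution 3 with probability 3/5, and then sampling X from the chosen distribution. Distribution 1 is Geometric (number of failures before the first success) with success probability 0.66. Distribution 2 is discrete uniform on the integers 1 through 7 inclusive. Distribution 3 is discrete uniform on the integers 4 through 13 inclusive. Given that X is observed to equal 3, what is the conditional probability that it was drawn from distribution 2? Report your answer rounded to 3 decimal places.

0.846

Likelihoods P(X=3 | ·): 1: 0.0259406; 2: 0.142857; 3: 0.
Posterior ∝ prior × likelihood. Numerator for 2: 0.2·0.142857 = 0.0285714.
Normalizing constant: 0.2·0.0259406 + 0.2·0.142857 + 0.6·0 = 0.0337596.
P(2 | observation) = 0.0285714 / 0.0337596 = 0.846321.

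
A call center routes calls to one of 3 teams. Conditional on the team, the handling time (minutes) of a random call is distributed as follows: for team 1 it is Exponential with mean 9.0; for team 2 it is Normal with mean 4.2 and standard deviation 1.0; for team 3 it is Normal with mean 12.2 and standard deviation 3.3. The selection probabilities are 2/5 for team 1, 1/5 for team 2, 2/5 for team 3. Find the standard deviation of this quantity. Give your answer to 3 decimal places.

Per component, 1: μ=9, E[X²]=162; 2: μ=4.2, E[X²]=18.64; 3: μ=12.2, E[X²]=159.73.
E[X] = 0.4·9 + 0.2·4.2 + 0.4·12.2 = 9.32.
E[X²] = 0.4·162 + 0.2·18.64 + 0.4·159.73 = 132.42.
Var(X) = E[X²] − (E[X])² = 132.42 − 86.8624 = 45.5576.
SD(X) = √45.5576 = 6.74964.

6.750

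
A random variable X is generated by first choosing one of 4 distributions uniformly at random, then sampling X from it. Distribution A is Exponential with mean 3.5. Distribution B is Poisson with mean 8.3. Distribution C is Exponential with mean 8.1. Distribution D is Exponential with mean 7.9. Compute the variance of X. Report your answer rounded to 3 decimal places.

Per component, A: μ=3.5, E[X²]=24.5; B: μ=8.3, E[X²]=77.19; C: μ=8.1, E[X²]=131.22; D: μ=7.9, E[X²]=124.82.
E[X] = 0.25·3.5 + 0.25·8.3 + 0.25·8.1 + 0.25·7.9 = 6.95.
E[X²] = 0.25·24.5 + 0.25·77.19 + 0.25·131.22 + 0.25·124.82 = 89.4325.
Var(X) = E[X²] − (E[X])² = 89.4325 − 48.3025 = 41.13.

41.130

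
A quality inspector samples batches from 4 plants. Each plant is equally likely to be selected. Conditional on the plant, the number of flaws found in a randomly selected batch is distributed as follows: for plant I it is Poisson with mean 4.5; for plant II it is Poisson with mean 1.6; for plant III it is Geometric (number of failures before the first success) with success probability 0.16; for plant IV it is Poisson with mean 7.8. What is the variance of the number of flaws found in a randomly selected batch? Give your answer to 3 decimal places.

Per component, I: μ=4.5, E[X²]=24.75; II: μ=1.6, E[X²]=4.16; III: μ=5.25, E[X²]=60.375; IV: μ=7.8, E[X²]=68.64.
E[X] = 0.25·4.5 + 0.25·1.6 + 0.25·5.25 + 0.25·7.8 = 4.7875.
E[X²] = 0.25·24.75 + 0.25·4.16 + 0.25·60.375 + 0.25·68.64 = 39.4813.
Var(X) = E[X²] − (E[X])² = 39.4813 − 22.9202 = 16.5611.

16.561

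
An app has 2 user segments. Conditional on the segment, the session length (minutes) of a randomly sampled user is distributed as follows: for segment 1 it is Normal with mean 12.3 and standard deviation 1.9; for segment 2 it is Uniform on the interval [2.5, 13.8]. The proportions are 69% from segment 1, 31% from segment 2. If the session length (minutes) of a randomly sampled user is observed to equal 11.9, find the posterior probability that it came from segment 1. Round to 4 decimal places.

Likelihoods f(11.9 | ·): 1: 0.205368; 2: 0.0884956.
Posterior ∝ prior × likelihood. Numerator for 1: 0.69·0.205368 = 0.141704.
Normalizing constant: 0.69·0.205368 + 0.31·0.0884956 = 0.169137.
P(1 | observation) = 0.141704 / 0.169137 = 0.837803.

0.8378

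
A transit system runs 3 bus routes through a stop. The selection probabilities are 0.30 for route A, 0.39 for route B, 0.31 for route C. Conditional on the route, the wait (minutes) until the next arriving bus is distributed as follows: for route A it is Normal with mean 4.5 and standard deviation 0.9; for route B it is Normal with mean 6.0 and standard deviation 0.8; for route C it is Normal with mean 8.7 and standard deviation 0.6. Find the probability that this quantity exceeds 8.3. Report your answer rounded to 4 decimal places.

Conditional on each route, P(X > 8.3): A: 1.20953e-05; B: 0.00202014; C: 0.747507.
By total probability, P(X > 8.3) = 0.3·1.20953e-05 + 0.39·0.00202014 + 0.31·0.747507 = 0.232519.

0.2325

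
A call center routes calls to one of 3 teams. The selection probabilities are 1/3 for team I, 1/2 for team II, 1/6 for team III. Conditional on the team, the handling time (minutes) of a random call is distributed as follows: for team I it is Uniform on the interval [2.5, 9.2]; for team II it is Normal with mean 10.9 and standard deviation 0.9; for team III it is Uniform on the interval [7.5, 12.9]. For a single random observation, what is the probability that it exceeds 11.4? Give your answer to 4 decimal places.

Conditional on each team, P(X > 11.4): I: 0; II: 0.289257; III: 0.277778.
By total probability, P(X > 11.4) = 0.333333·0 + 0.5·0.289257 + 0.166667·0.277778 = 0.190925.

0.1909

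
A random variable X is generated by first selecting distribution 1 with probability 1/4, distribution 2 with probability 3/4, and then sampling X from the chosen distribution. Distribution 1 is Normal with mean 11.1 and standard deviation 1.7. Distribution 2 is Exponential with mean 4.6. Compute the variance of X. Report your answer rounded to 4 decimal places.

Per component, 1: μ=11.1, E[X²]=126.1; 2: μ=4.6, E[X²]=42.32.
E[X] = 0.25·11.1 + 0.75·4.6 = 6.225.
E[X²] = 0.25·126.1 + 0.75·42.32 = 63.265.
Var(X) = E[X²] − (E[X])² = 63.265 − 38.7506 = 24.5144.

24.5144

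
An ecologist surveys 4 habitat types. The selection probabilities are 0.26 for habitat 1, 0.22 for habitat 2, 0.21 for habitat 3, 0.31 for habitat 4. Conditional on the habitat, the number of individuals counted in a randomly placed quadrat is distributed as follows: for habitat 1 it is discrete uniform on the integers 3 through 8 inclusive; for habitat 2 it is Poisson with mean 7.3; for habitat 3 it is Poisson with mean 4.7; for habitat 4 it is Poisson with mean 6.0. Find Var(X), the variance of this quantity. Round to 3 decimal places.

Per component, 1: μ=5.5, E[X²]=33.1667; 2: μ=7.3, E[X²]=60.59; 3: μ=4.7, E[X²]=26.79; 4: μ=6, E[X²]=42.
E[X] = 0.26·5.5 + 0.22·7.3 + 0.21·4.7 + 0.31·6 = 5.883.
E[X²] = 0.26·33.1667 + 0.22·60.59 + 0.21·26.79 + 0.31·42 = 40.599.
Var(X) = E[X²] − (E[X])² = 40.599 − 34.6097 = 5.98934.

5.989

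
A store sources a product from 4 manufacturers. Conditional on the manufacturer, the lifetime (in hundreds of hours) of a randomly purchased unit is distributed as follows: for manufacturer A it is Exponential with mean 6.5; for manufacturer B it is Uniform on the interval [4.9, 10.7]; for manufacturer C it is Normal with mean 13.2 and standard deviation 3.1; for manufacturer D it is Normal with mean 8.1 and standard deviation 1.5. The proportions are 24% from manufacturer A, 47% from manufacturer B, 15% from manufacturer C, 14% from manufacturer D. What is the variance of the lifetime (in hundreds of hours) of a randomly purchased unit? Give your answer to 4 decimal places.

17.7147

Per component, A: μ=6.5, E[X²]=84.5; B: μ=7.8, E[X²]=63.6433; C: μ=13.2, E[X²]=183.85; D: μ=8.1, E[X²]=67.86.
E[X] = 0.24·6.5 + 0.47·7.8 + 0.15·13.2 + 0.14·8.1 = 8.34.
E[X²] = 0.24·84.5 + 0.47·63.6433 + 0.15·183.85 + 0.14·67.86 = 87.2703.
Var(X) = E[X²] − (E[X])² = 87.2703 − 69.5556 = 17.7147.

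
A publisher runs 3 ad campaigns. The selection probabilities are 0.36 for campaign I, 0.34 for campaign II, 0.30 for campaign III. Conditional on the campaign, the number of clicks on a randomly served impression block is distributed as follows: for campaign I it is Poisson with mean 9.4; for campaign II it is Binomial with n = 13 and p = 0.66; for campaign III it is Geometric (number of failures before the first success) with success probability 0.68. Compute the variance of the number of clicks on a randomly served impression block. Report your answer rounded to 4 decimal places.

19.9849

Per component, I: μ=9.4, E[X²]=97.76; II: μ=8.58, E[X²]=76.5336; III: μ=0.470588, E[X²]=0.913495.
E[X] = 0.36·9.4 + 0.34·8.58 + 0.3·0.470588 = 6.44238.
E[X²] = 0.36·97.76 + 0.34·76.5336 + 0.3·0.913495 = 61.4891.
Var(X) = E[X²] − (E[X])² = 61.4891 − 41.5042 = 19.9849.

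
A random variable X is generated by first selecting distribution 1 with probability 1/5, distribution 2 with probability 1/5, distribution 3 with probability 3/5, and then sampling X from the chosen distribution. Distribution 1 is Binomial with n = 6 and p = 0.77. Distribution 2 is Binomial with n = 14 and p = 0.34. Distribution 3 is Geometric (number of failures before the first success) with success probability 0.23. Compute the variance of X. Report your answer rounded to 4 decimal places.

Per component, 1: μ=4.62, E[X²]=22.407; 2: μ=4.76, E[X²]=25.7992; 3: μ=3.34783, E[X²]=25.7637.
E[X] = 0.2·4.62 + 0.2·4.76 + 0.6·3.34783 = 3.8847.
E[X²] = 0.2·22.407 + 0.2·25.7992 + 0.6·25.7637 = 25.0995.
Var(X) = E[X²] − (E[X])² = 25.0995 − 15.0909 = 10.0086.

10.0086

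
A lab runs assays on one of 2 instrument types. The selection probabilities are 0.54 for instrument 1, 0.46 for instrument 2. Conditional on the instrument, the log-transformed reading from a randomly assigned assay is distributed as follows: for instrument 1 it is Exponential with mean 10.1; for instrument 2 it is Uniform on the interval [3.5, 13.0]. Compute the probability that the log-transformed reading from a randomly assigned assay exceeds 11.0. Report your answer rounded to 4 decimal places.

Conditional on each instrument, P(X > 11.0): 1: 0.336516; 2: 0.210526.
By total probability, P(X > 11.0) = 0.54·0.336516 + 0.46·0.210526 = 0.278561.

0.2786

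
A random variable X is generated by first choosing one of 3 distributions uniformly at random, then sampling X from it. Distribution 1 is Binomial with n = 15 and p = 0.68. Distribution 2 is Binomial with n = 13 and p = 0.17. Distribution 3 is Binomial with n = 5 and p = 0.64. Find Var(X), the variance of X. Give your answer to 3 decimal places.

14.730

Per component, 1: μ=10.2, E[X²]=107.304; 2: μ=2.21, E[X²]=6.7184; 3: μ=3.2, E[X²]=11.392.
E[X] = 0.333333·10.2 + 0.333333·2.21 + 0.333333·3.2 = 5.20333.
E[X²] = 0.333333·107.304 + 0.333333·6.7184 + 0.333333·11.392 = 41.8048.
Var(X) = E[X²] − (E[X])² = 41.8048 − 27.0747 = 14.7301.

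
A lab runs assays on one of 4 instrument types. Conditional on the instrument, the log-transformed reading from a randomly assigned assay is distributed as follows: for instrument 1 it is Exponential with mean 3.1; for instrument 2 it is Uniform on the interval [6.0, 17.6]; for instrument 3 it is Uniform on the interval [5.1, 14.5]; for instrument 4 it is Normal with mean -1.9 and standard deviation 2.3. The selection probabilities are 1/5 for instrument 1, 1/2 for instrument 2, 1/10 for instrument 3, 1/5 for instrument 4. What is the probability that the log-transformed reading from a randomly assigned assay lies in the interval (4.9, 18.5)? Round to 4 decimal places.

0.6410

Conditional on each instrument, P(4.9 < X < 18.5): 1: 0.203282; 2: 1; 3: 1; 4: 0.00155565.
By total probability, P(4.9 < X < 18.5) = 0.2·0.203282 + 0.5·1 + 0.1·1 + 0.2·0.00155565 = 0.640968.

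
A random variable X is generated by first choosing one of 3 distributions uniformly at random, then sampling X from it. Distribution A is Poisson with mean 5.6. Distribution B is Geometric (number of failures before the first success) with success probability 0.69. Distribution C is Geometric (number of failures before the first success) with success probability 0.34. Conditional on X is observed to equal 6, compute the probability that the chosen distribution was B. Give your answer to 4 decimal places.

0.0033

Likelihoods P(X=6 | ·): A: 0.158397; B: 0.000612378; C: 0.0281023.
Posterior ∝ prior × likelihood. Numerator for B: 0.333333·0.000612378 = 0.000204126.
Normalizing constant: 0.333333·0.158397 + 0.333333·0.000612378 + 0.333333·0.0281023 = 0.0623705.
P(B | observation) = 0.000204126 / 0.0623705 = 0.00327279.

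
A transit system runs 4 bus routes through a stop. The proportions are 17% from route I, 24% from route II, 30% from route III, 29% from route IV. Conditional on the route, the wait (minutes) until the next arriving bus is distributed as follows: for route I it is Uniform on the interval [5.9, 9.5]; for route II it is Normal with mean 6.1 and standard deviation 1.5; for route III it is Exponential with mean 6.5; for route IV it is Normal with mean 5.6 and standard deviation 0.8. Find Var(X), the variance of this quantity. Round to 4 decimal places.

Per component, I: μ=7.7, E[X²]=60.37; II: μ=6.1, E[X²]=39.46; III: μ=6.5, E[X²]=84.5; IV: μ=5.6, E[X²]=32.
E[X] = 0.17·7.7 + 0.24·6.1 + 0.3·6.5 + 0.29·5.6 = 6.347.
E[X²] = 0.17·60.37 + 0.24·39.46 + 0.3·84.5 + 0.29·32 = 54.3633.
Var(X) = E[X²] − (E[X])² = 54.3633 − 40.2844 = 14.0789.

14.0789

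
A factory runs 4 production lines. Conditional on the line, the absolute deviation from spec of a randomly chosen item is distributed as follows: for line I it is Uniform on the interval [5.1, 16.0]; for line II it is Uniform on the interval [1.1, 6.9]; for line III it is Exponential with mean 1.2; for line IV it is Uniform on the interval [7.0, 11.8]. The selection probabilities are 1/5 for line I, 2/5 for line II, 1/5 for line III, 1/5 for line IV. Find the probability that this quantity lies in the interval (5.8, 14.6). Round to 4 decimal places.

Conditional on each line, P(5.8 < X < 14.6): I: 0.807339; II: 0.189655; III: 0.00795474; IV: 1.
By total probability, P(5.8 < X < 14.6) = 0.2·0.807339 + 0.4·0.189655 + 0.2·0.00795474 + 0.2·1 = 0.438921.

0.4389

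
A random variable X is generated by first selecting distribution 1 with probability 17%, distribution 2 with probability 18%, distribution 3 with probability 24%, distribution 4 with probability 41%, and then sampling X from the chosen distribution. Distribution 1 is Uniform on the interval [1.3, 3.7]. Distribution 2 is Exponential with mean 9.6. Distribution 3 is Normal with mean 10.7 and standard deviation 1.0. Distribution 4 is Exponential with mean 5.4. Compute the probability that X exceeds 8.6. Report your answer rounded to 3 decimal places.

Conditional on each component, P(X > 8.6): 1: 0; 2: 0.408267; 3: 0.982136; 4: 0.203398.
By total probability, P(X > 8.6) = 0.17·0 + 0.18·0.408267 + 0.24·0.982136 + 0.41·0.203398 = 0.392594.

0.393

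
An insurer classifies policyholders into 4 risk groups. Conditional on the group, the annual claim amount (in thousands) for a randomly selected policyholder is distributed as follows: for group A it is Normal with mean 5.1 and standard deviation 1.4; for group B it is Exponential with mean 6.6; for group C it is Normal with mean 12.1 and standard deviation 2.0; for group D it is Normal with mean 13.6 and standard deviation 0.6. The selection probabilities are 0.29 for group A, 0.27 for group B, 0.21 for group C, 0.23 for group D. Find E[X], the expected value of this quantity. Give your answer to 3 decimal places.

8.930

Component means — A: 5.1; B: 6.6; C: 12.1; D: 13.6.
E[X] = 0.29·5.1 + 0.27·6.6 + 0.21·12.1 + 0.23·13.6 = 8.93.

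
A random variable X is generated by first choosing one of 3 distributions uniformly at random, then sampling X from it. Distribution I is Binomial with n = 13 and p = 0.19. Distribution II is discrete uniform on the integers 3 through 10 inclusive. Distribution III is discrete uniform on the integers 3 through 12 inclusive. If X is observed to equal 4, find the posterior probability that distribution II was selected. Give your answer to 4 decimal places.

Likelihoods P(X=4 | ·): I: 0.139857; II: 0.125; III: 0.1.
Posterior ∝ prior × likelihood. Numerator for II: 0.333333·0.125 = 0.0416667.
Normalizing constant: 0.333333·0.139857 + 0.333333·0.125 + 0.333333·0.1 = 0.121619.
P(II | observation) = 0.0416667 / 0.121619 = 0.3426.

0.3426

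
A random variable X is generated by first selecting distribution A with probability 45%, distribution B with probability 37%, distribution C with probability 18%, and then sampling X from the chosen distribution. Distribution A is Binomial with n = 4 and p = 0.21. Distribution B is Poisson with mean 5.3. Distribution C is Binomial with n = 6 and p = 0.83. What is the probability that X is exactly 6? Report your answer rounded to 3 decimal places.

Conditional on each component, P(X = 6): A: 0; B: 0.15366; C: 0.32694.
By total probability, P(X = 6) = 0.45·0 + 0.37·0.15366 + 0.18·0.32694 = 0.115704.

0.116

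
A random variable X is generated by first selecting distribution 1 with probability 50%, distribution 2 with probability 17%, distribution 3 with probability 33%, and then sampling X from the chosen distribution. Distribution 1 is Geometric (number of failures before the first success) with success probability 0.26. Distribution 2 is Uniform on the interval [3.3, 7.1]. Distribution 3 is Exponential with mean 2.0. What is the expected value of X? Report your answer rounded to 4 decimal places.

2.9671

Component means — 1: 2.84615; 2: 5.2; 3: 2.
E[X] = 0.5·2.84615 + 0.17·5.2 + 0.33·2 = 2.96708.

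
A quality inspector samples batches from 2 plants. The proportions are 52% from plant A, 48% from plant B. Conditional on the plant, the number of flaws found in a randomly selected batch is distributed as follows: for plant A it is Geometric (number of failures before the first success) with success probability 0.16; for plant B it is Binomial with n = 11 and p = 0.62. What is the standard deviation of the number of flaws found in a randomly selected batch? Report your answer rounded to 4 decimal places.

4.3499

Per component, A: μ=5.25, E[X²]=60.375; B: μ=6.82, E[X²]=49.104.
E[X] = 0.52·5.25 + 0.48·6.82 = 6.0036.
E[X²] = 0.52·60.375 + 0.48·49.104 = 54.9649.
Var(X) = E[X²] − (E[X])² = 54.9649 − 36.0432 = 18.9217.
SD(X) = √18.9217 = 4.34991.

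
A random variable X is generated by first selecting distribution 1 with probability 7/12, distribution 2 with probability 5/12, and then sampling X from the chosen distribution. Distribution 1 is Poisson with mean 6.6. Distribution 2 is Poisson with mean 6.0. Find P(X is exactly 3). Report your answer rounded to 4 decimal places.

Conditional on each component, P(X = 3): 1: 0.0651834; 2: 0.0892351.
By total probability, P(X = 3) = 0.583333·0.0651834 + 0.416667·0.0892351 = 0.0752049.

0.0752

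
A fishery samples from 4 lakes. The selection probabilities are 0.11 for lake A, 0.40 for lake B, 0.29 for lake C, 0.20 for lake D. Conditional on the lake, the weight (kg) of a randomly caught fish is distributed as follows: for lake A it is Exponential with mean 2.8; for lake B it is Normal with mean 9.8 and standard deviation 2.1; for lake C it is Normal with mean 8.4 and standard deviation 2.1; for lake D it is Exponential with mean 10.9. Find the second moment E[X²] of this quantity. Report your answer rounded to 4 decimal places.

For each component E[X²] = Var + (mean)², giving A: 15.68; B: 100.45; C: 74.97; D: 237.62.
Overall E[X²] = 0.11·15.68 + 0.4·100.45 + 0.29·74.97 + 0.2·237.62 = 111.17.

111.1701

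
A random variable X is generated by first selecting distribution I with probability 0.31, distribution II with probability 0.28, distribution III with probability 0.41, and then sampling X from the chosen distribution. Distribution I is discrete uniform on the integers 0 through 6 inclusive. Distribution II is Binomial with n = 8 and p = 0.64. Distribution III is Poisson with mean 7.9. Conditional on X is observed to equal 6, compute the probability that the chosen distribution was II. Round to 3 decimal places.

0.422

Likelihoods P(X=6 | ·): I: 0.142857; II: 0.249369; III: 0.125171.
Posterior ∝ prior × likelihood. Numerator for II: 0.28·0.249369 = 0.0698234.
Normalizing constant: 0.31·0.142857 + 0.28·0.249369 + 0.41·0.125171 = 0.165429.
P(II | observation) = 0.0698234 / 0.165429 = 0.422074.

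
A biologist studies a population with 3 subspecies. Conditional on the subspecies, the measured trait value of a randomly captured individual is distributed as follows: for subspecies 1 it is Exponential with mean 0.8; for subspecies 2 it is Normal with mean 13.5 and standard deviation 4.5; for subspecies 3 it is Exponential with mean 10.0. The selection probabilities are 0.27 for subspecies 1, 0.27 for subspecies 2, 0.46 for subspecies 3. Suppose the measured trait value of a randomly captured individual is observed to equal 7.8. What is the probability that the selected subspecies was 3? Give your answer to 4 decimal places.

Likelihoods f(7.8 | ·): 1: 7.28683e-05; 2: 0.0397463; 3: 0.0458406.
Posterior ∝ prior × likelihood. Numerator for 3: 0.46·0.0458406 = 0.0210867.
Normalizing constant: 0.27·7.28683e-05 + 0.27·0.0397463 + 0.46·0.0458406 = 0.0318379.
P(3 | observation) = 0.0210867 / 0.0318379 = 0.662315.

0.6623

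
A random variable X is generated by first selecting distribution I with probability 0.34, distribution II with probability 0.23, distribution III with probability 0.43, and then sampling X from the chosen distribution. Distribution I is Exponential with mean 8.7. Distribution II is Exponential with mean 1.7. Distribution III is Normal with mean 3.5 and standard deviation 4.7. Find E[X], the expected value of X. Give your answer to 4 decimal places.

Component means — I: 8.7; II: 1.7; III: 3.5.
E[X] = 0.34·8.7 + 0.23·1.7 + 0.43·3.5 = 4.854.

4.8540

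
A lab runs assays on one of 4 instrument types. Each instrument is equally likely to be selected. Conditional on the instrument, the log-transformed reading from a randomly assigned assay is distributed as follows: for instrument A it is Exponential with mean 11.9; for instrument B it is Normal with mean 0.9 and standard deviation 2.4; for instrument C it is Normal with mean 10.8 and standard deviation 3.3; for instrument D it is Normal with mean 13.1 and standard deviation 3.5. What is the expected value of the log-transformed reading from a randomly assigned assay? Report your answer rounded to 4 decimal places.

9.1750

Component means — A: 11.9; B: 0.9; C: 10.8; D: 13.1.
E[X] = 0.25·11.9 + 0.25·0.9 + 0.25·10.8 + 0.25·13.1 = 9.175.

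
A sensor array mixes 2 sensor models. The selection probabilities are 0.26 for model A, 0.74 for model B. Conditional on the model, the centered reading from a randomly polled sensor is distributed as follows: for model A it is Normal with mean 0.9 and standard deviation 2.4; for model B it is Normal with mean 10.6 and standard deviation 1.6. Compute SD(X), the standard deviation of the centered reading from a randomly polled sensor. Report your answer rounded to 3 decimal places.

Per component, A: μ=0.9, E[X²]=6.57; B: μ=10.6, E[X²]=114.92.
E[X] = 0.26·0.9 + 0.74·10.6 = 8.078.
E[X²] = 0.26·6.57 + 0.74·114.92 = 86.749.
Var(X) = E[X²] − (E[X])² = 86.749 − 65.2541 = 21.4949.
SD(X) = √21.4949 = 4.63626.

4.636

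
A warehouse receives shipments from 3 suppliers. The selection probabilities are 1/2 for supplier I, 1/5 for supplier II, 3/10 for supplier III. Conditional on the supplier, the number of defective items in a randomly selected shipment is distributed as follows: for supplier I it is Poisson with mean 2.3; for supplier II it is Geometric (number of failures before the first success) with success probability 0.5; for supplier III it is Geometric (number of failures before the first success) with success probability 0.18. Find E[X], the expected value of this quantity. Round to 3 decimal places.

2.717

Component means — I: 2.3; II: 1; III: 4.55556.
E[X] = 0.5·2.3 + 0.2·1 + 0.3·4.55556 = 2.71667.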